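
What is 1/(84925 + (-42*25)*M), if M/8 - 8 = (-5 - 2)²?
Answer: -1/393875 ≈ -2.5389e-6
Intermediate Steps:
M = 456 (M = 64 + 8*(-5 - 2)² = 64 + 8*(-7)² = 64 + 8*49 = 64 + 392 = 456)
1/(84925 + (-42*25)*M) = 1/(84925 - 42*25*456) = 1/(84925 - 1050*456) = 1/(84925 - 478800) = 1/(-393875) = -1/393875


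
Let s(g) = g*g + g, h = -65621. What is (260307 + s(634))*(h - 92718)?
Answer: -104962448083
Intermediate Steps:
s(g) = g + g² (s(g) = g² + g = g + g²)
(260307 + s(634))*(h - 92718) = (260307 + 634*(1 + 634))*(-65621 - 92718) = (260307 + 634*635)*(-158339) = (260307 + 402590)*(-158339) = 662897*(-158339) = -104962448083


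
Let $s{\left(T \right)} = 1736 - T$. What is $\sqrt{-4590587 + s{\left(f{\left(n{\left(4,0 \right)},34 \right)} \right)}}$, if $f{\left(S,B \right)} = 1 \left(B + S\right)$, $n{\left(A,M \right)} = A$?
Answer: $i \sqrt{4588889} \approx 2142.2 i$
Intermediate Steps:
$f{\left(S,B \right)} = B + S$
$\sqrt{-4590587 + s{\left(f{\left(n{\left(4,0 \right)},34 \right)} \right)}} = \sqrt{-4590587 + \left(1736 - \left(34 + 4\right)\right)} = \sqrt{-4590587 + \left(1736 - 38\right)} = \sqrt{-4590587 + 1698} = \sqrt{-4588889} = i \sqrt{4588889}$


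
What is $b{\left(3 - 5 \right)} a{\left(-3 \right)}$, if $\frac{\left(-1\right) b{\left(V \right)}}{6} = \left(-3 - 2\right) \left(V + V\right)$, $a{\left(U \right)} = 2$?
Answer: $-240$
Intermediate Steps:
$b{\left(V \right)} = 60 V$ ($b{\left(V \right)} = - 6 \left(-3 - 2\right) \left(V + V\right) = - 6 \left(- 5 \cdot 2 V\right) = - 6 \left(- 10 V\right) = 60 V$)
$b{\left(3 - 5 \right)} a{\left(-3 \right)} = 60 \left(3 - 5\right) 2 = 60 \left(-2\right) 2 = \left(-120\right) 2 = -240$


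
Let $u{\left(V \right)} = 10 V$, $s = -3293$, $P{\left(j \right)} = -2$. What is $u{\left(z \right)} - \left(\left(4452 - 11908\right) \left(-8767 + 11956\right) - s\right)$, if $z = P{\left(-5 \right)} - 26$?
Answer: $23773611$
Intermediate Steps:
$z = -28$ ($z = -2 - 26 = -28$)
$u{\left(z \right)} - \left(\left(4452 - 11908\right) \left(-8767 + 11956\right) - s\right) = 10 \left(-28\right) - \left(\left(4452 - 11908\right) \left(-8767 + 11956\right) - -3293\right) = -280 - \left(\left(-7456\right) 3189 + 3293\right) = -280 - \left(-23777184 + 3293\right) = -280 - -23773891 = -280 + 23773891 = 23773611$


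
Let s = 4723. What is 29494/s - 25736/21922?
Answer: 262508170/51768803 ≈ 5.0708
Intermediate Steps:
29494/s - 25736/21922 = 29494/4723 - 25736/21922 = 29494*(1/4723) - 25736*1/21922 = 29494/4723 - 12868/10961 = 262508170/51768803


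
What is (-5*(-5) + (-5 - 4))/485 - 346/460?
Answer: -3209/4462 ≈ -0.71918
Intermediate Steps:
(-5*(-5) + (-5 - 4))/485 - 346/460 = (25 - 9)*(1/485) - 346*1/460 = 16*(1/485) - 173/230 = 16/485 - 173/230 = -3209/4462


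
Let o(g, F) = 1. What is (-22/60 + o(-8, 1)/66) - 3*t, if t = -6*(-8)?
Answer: -23818/165 ≈ -144.35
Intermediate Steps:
t = 48
(-22/60 + o(-8, 1)/66) - 3*t = (-22/60 + 1/66) - 3*48 = (-22*1/60 + 1*(1/66)) - 144 = (-11/30 + 1/66) - 144 = -58/165 - 144 = -23818/165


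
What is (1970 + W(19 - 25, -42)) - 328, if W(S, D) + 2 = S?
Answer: 1634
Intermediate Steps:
W(S, D) = -2 + S
(1970 + W(19 - 25, -42)) - 328 = (1970 + (-2 + (19 - 25))) - 328 = (1970 + (-2 - 6)) - 328 = (1970 - 8) - 328 = 1962 - 328 = 1634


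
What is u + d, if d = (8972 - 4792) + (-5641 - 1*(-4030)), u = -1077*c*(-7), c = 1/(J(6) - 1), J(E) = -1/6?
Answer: -3893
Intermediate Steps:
J(E) = -1/6 (J(E) = -1*1/6 = -1/6)
c = -6/7 (c = 1/(-1/6 - 1) = 1/(-7/6) = -6/7 ≈ -0.85714)
u = -6462 (u = -(-6462)*(-7)/7 = -1077*6 = -6462)
d = 2569 (d = 4180 + (-5641 + 4030) = 4180 - 1611 = 2569)
u + d = -6462 + 2569 = -3893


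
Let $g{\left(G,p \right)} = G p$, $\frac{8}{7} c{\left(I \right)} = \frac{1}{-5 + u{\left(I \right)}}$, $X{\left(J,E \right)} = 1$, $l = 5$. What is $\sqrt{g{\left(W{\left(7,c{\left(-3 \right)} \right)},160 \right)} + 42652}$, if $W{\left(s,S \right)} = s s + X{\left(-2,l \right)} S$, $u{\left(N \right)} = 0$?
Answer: $4 \sqrt{3154} \approx 224.64$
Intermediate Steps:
$c{\left(I \right)} = - \frac{7}{40}$ ($c{\left(I \right)} = \frac{7}{8 \left(-5 + 0\right)} = \frac{7}{8 \left(-5\right)} = \frac{7}{8} \left(- \frac{1}{5}\right) = - \frac{7}{40}$)
$W{\left(s,S \right)} = S + s^{2}$ ($W{\left(s,S \right)} = s s + 1 S = s^{2} + S = S + s^{2}$)
$\sqrt{g{\left(W{\left(7,c{\left(-3 \right)} \right)},160 \right)} + 42652} = \sqrt{\left(- \frac{7}{40} + 7^{2}\right) 160 + 42652} = \sqrt{\left(- \frac{7}{40} + 49\right) 160 + 42652} = \sqrt{\frac{1953}{40} \cdot 160 + 42652} = \sqrt{7812 + 42652} = \sqrt{50464} = 4 \sqrt{3154}$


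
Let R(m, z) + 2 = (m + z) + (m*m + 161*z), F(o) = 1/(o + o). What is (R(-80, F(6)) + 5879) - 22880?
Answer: -21339/2 ≈ -10670.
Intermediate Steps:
F(o) = 1/(2*o)
R(m, z) = -2 + m + m**2 + 162*z (R(m, z) = -2 + ((m + z) + (m*m + 161*z)) = -2 + ((m + z) + (m**2 + 161*z)) = -2 + (m + m**2 + 162*z) = -2 + m + m**2 + 162*z)
(R(-80, F(6)) + 5879) - 22880 = ((-2 - 80 + (-80)**2 + 162*((1/2)/6)) + 5879) - 22880 = ((-2 - 80 + 6400 + 162*((1/2)*(1/6))) + 5879) - 22880 = ((-2 - 80 + 6400 + 162*(1/12)) + 5879) - 22880 = ((-2 - 80 + 6400 + 27/2) + 5879) - 22880 = (12663/2 + 5879) - 22880 = 24421/2 - 22880 = -21339/2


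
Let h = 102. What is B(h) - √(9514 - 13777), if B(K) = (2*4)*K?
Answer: 816 - 7*I*√87 ≈ 816.0 - 65.292*I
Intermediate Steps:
B(K) = 8*K
B(h) - √(9514 - 13777) = 8*102 - √(9514 - 13777) = 816 - √(-4263) = 816 - 7*I*√87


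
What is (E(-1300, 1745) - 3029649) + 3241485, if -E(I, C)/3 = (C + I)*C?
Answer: -2117739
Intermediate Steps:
E(I, C) = -3*C*(C + I) (E(I, C) = -3*(C + I)*C = -3*C*(C + I))
(E(-1300, 1745) - 3029649) + 3241485 = (-3*1745*(1745 - 1300) - 3029649) + 3241485 = (-3*1745*445 - 3029649) + 3241485 = (-2329575 - 3029649) + 3241485 = -5359224 + 3241485 = -2117739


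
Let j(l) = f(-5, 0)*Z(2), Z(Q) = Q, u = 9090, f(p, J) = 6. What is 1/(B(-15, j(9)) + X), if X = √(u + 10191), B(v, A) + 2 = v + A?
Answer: 5/19256 + √19281/19256 ≈ 0.0074707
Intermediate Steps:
j(l) = 12 (j(l) = 6*2 = 12)
B(v, A) = -2 + A + v (B(v, A) = -2 + (v + A) = -2 + (A + v) = -2 + A + v)
X = √19281 (X = √(9090 + 10191) = √19281 ≈ 138.86)
1/(B(-15, j(9)) + X) = 1/((-2 + 12 - 15) + √19281) = 1/(-5 + √19281)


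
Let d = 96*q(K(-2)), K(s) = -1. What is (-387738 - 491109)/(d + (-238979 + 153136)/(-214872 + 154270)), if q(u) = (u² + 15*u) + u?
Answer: 53259885894/87181037 ≈ 610.91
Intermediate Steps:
q(u) = u² + 16*u
d = -1440 (d = 96*(-(16 - 1)) = 96*(-1*15) = 96*(-15) = -1440)
(-387738 - 491109)/(d + (-238979 + 153136)/(-214872 + 154270)) = (-387738 - 491109)/(-1440 + (-238979 + 153136)/(-214872 + 154270)) = -878847/(-1440 - 85843/(-60602)) = -878847/(-1440 - 85843*(-1/60602)) = -878847/(-1440 + 85843/60602) = -878847/(-87181037/60602) = -878847*(-60602/87181037) = 53259885894/87181037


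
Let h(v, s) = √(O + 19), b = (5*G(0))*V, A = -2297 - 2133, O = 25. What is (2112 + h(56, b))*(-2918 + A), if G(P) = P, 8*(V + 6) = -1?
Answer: -15518976 - 14696*√11 ≈ -1.5568e+7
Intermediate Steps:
V = -49/8 (V = -6 + (⅛)*(-1) = -6 - ⅛ = -49/8 ≈ -6.1250)
A = -4430
b = 0 (b = (5*0)*(-49/8) = 0*(-49/8) = 0)
h(v, s) = 2*√11 (h(v, s) = √(25 + 19) = √44 = 2*√11)
(2112 + h(56, b))*(-2918 + A) = (2112 + 2*√11)*(-2918 - 4430) = (2112 + 2*√11)*(-7348) = -15518976 - 14696*√11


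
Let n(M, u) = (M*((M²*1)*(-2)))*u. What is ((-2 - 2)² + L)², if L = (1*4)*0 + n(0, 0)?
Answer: 256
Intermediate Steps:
n(M, u) = -2*u*M³ (n(M, u) = (M*(M²*(-2)))*u = (M*(-2*M²))*u = (-2*M³)*u = -2*u*M³)
L = 0 (L = (1*4)*0 - 2*0*0³ = 4*0 - 2*0*0 = 0 + 0 = 0)
((-2 - 2)² + L)² = ((-2 - 2)² + 0)² = ((-4)² + 0)² = (16 + 0)² = 16² = 256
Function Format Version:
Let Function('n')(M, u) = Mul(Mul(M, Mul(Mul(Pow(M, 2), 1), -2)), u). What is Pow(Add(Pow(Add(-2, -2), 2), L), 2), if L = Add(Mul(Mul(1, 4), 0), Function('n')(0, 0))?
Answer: 256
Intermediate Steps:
Function('n')(M, u) = Mul(-2, u, Pow(M, 3)) (Function('n')(M, u) = Mul(Mul(M, Mul(Pow(M, 2), -2)), u) = Mul(Mul(M, Mul(-2, Pow(M, 2))), u) = Mul(Mul(-2, Pow(M, 3)), u) = Mul(-2, u, Pow(M, 3)))
L = 0 (L = Add(Mul(Mul(1, 4), 0), Mul(-2, 0, Pow(0, 3))) = Add(Mul(4, 0), Mul(-2, 0, 0)) = Add(0, 0) = 0)
Pow(Add(Pow(Add(-2, -2), 2), L), 2) = Pow(Add(Pow(Add(-2, -2), 2), 0), 2) = Pow(Add(Pow(-4, 2), 0), 2) = Pow(Add(16, 0), 2) = Pow(16, 2) = 256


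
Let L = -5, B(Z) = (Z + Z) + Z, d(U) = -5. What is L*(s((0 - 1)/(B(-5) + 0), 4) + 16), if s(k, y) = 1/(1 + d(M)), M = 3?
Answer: -315/4 ≈ -78.750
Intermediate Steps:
B(Z) = 3*Z (B(Z) = 2*Z + Z = 3*Z)
s(k, y) = -¼ (s(k, y) = 1/(1 - 5) = 1/(-4) = -¼)
L*(s((0 - 1)/(B(-5) + 0), 4) + 16) = -5*(-¼ + 16) = -5*63/4 = -315/4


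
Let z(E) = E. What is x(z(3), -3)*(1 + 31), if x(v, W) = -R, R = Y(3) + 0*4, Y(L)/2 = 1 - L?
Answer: 128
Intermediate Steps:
Y(L) = 2 - 2*L (Y(L) = 2*(1 - L) = 2 - 2*L)
R = -4 (R = (2 - 2*3) + 0*4 = (2 - 6) + 0 = -4 + 0 = -4)
x(v, W) = 4 (x(v, W) = -1*(-4) = 4)
x(z(3), -3)*(1 + 31) = 4*(1 + 31) = 4*32 = 128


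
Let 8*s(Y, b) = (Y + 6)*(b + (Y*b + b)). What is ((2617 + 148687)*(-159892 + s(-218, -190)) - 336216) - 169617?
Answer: -188744983241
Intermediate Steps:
s(Y, b) = (6 + Y)*(2*b + Y*b)/8 (s(Y, b) = ((Y + 6)*(b + (Y*b + b)))/8 = ((6 + Y)*(b + (b + Y*b)))/8 = ((6 + Y)*(2*b + Y*b))/8 = (6 + Y)*(2*b + Y*b)/8)
((2617 + 148687)*(-159892 + s(-218, -190)) - 336216) - 169617 = ((2617 + 148687)*(-159892 + (1/8)*(-190)*(12 + (-218)**2 + 8*(-218))) - 336216) - 169617 = (151304*(-159892 + (1/8)*(-190)*(12 + 47524 - 1744)) - 336216) - 169617 = (151304*(-159892 + (1/8)*(-190)*45792) - 336216) - 169617 = (151304*(-159892 - 1087560) - 336216) - 169617 = (151304*(-1247452) - 336216) - 169617 = (-188744477408 - 336216) - 169617 = -188744813624 - 169617 = -188744983241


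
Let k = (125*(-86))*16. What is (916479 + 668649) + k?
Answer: 1413128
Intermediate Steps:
k = -172000 (k = -10750*16 = -172000)
(916479 + 668649) + k = (916479 + 668649) - 172000 = 1585128 - 172000 = 1413128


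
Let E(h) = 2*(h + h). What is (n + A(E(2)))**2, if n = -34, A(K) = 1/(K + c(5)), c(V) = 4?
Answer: 165649/144 ≈ 1150.3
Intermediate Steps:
E(h) = 4*h (E(h) = 2*(2*h) = 4*h)
A(K) = 1/(4 + K) (A(K) = 1/(K + 4) = 1/(4 + K))
(n + A(E(2)))**2 = (-34 + 1/(4 + 4*2))**2 = (-34 + 1/(4 + 8))**2 = (-34 + 1/12)**2 = (-407/12)**2 = 165649/144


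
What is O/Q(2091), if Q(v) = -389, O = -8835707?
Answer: 8835707/389 ≈ 22714.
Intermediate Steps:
O/Q(2091) = -8835707/(-389) = -8835707*(-1/389) = 8835707/389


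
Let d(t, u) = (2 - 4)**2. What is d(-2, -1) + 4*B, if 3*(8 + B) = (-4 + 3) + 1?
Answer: -28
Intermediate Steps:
d(t, u) = 4 (d(t, u) = (-2)**2 = 4)
B = -8 (B = -8 + ((-4 + 3) + 1)/3 = -8 + (-1 + 1)/3 = -8 + (1/3)*0 = -8 + 0 = -8)
d(-2, -1) + 4*B = 4 + 4*(-8) = 4 - 32 = -28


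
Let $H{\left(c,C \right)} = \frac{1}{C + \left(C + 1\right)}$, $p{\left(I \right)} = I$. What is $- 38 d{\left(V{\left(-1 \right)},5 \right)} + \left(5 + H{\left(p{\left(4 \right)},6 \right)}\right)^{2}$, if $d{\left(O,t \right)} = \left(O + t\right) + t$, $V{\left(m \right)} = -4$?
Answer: $- \frac{34176}{169} \approx -202.22$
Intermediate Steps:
$d{\left(O,t \right)} = O + 2 t$
$H{\left(c,C \right)} = \frac{1}{1 + 2 C}$ ($H{\left(c,C \right)} = \frac{1}{C + \left(1 + C\right)} = \frac{1}{1 + 2 C}$)
$- 38 d{\left(V{\left(-1 \right)},5 \right)} + \left(5 + H{\left(p{\left(4 \right)},6 \right)}\right)^{2} = - 38 \left(-4 + 2 \cdot 5\right) + \left(5 + \frac{1}{1 + 2 \cdot 6}\right)^{2} = - 38 \left(-4 + 10\right) + \left(5 + \frac{1}{1 + 12}\right)^{2} = \left(-38\right) 6 + \left(5 + \frac{1}{13}\right)^{2} = -228 + \left(5 + \frac{1}{13}\right)^{2} = -228 + \left(\frac{66}{13}\right)^{2} = -228 + \frac{4356}{169} = - \frac{34176}{169}$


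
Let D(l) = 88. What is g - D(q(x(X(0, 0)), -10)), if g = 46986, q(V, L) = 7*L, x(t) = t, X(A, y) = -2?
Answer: 46898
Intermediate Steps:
g - D(q(x(X(0, 0)), -10)) = 46986 - 1*88 = 46986 - 88 = 46898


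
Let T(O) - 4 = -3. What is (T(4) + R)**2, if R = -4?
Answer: 9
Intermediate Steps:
T(O) = 1 (T(O) = 4 - 3 = 1)
(T(4) + R)**2 = (1 - 4)**2 = (-3)**2 = 9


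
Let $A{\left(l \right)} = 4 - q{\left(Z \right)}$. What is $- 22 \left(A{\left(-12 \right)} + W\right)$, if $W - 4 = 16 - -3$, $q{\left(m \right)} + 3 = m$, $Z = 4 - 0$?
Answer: $-572$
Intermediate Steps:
$Z = 4$ ($Z = 4 + 0 = 4$)
$q{\left(m \right)} = -3 + m$
$W = 23$ ($W = 4 + \left(16 - -3\right) = 4 + \left(16 + 3\right) = 4 + 19 = 23$)
$A{\left(l \right)} = 3$ ($A{\left(l \right)} = 4 - \left(-3 + 4\right) = 4 - 1 = 3$)
$- 22 \left(A{\left(-12 \right)} + W\right) = - 22 \left(3 + 23\right) = \left(-22\right) 26 = -572$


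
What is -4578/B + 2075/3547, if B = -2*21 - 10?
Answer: 8173033/92222 ≈ 88.623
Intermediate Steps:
B = -52 (B = -42 - 10 = -52)
-4578/B + 2075/3547 = -4578/(-52) + 2075/3547 = -4578*(-1/52) + 2075*(1/3547) = 2289/26 + 2075/3547 = 8173033/92222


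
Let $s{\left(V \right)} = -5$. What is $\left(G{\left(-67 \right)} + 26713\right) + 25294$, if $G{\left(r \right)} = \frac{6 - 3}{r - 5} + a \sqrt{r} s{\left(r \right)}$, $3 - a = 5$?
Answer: $\frac{1248167}{24} + 10 i \sqrt{67} \approx 52007.0 + 81.854 i$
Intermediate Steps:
$a = -2$ ($a = 3 - 5 = -2$)
$G{\left(r \right)} = \frac{3}{-5 + r} + 10 \sqrt{r}$ ($G{\left(r \right)} = \frac{6 - 3}{r - 5} + - 2 \sqrt{r} \left(-5\right) = \frac{3}{-5 + r} + 10 \sqrt{r}$)
$\left(G{\left(-67 \right)} + 26713\right) + 25294 = \left(\frac{3 - 50 \sqrt{-67} + 10 \left(-67\right)^{\frac{3}{2}}}{-5 - 67} + 26713\right) + 25294 = \left(\frac{3 - 50 i \sqrt{67} + 10 \left(- 67 i \sqrt{67}\right)}{-72} + 26713\right) + 25294 = \left(- \frac{3 - 50 i \sqrt{67} - 670 i \sqrt{67}}{72} + 26713\right) + 25294 = \left(- \frac{3 - 720 i \sqrt{67}}{72} + 26713\right) + 25294 = \left(\left(- \frac{1}{24} + 10 i \sqrt{67}\right) + 26713\right) + 25294 = \left(\frac{641111}{24} + 10 i \sqrt{67}\right) + 25294 = \frac{1248167}{24} + 10 i \sqrt{67}$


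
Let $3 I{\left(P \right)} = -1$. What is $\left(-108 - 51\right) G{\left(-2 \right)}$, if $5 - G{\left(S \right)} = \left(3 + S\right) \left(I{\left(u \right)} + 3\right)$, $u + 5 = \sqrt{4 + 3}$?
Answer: $-371$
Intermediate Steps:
$u = -5 + \sqrt{7}$ ($u = -5 + \sqrt{4 + 3} = -5 + \sqrt{7} \approx -2.3542$)
$I{\left(P \right)} = - \frac{1}{3}$ ($I{\left(P \right)} = \frac{1}{3} \left(-1\right) = - \frac{1}{3}$)
$G{\left(S \right)} = -3 - \frac{8 S}{3}$ ($G{\left(S \right)} = 5 - \left(3 + S\right) \left(- \frac{1}{3} + 3\right) = 5 - \left(3 + S\right) \frac{8}{3} = 5 - \left(8 + \frac{8 S}{3}\right) = -3 - \frac{8 S}{3}$)
$\left(-108 - 51\right) G{\left(-2 \right)} = \left(-108 - 51\right) \left(-3 - - \frac{16}{3}\right) = - 159 \left(-3 + \frac{16}{3}\right) = \left(-159\right) \frac{7}{3} = -371$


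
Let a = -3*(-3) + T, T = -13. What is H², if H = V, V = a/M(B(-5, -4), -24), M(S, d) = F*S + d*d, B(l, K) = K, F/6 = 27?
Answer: 1/324 ≈ 0.0030864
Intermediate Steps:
F = 162 (F = 6*27 = 162)
a = -4 (a = -3*(-3) - 13 = 9 - 13 = -4)
M(S, d) = d² + 162*S (M(S, d) = 162*S + d*d = 162*S + d² = d² + 162*S)
V = 1/18 (V = -4/((-24)² + 162*(-4)) = -4/(576 - 648) = -4/(-72) = -4*(-1/72) = 1/18 ≈ 0.055556)
H = 1/18 ≈ 0.055556
H² = (1/18)² = 1/324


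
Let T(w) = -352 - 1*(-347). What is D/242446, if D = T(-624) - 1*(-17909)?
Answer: 8952/121223 ≈ 0.073847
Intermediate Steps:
T(w) = -5 (T(w) = -352 + 347 = -5)
D = 17904 (D = -5 - 1*(-17909) = -5 + 17909 = 17904)
D/242446 = 17904/242446 = 17904*(1/242446) = 8952/121223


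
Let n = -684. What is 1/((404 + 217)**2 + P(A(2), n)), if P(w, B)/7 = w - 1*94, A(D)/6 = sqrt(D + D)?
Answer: 1/385067 ≈ 2.5969e-6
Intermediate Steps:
A(D) = 6*sqrt(2)*sqrt(D) (A(D) = 6*sqrt(D + D) = 6*sqrt(2*D) = 6*(sqrt(2)*sqrt(D)) = 6*sqrt(2)*sqrt(D))
P(w, B) = -658 + 7*w (P(w, B) = 7*(w - 1*94) = 7*(w - 94) = 7*(-94 + w) = -658 + 7*w)
1/((404 + 217)**2 + P(A(2), n)) = 1/((404 + 217)**2 + (-658 + 7*(6*sqrt(2)*sqrt(2)))) = 1/(621**2 + (-658 + 7*12)) = 1/(385641 + (-658 + 84)) = 1/(385641 - 574) = 1/385067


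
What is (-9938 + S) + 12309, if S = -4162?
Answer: -1791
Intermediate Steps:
(-9938 + S) + 12309 = (-9938 - 4162) + 12309 = -14100 + 12309 = -1791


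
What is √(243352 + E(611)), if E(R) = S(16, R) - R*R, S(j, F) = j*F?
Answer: I*√120193 ≈ 346.69*I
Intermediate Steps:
S(j, F) = F*j
E(R) = -R² + 16*R (E(R) = R*16 - R*R = 16*R - R² = -R² + 16*R)
√(243352 + E(611)) = √(243352 + 611*(16 - 1*611)) = √(243352 + 611*(16 - 611)) = √(243352 + 611*(-595)) = √(243352 - 363545) = √(-120193) = I*√120193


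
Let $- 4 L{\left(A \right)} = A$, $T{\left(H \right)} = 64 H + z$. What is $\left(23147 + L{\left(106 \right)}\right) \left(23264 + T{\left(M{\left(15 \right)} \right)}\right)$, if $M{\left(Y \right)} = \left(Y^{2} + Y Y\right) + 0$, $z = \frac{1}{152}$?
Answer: $\frac{365938742689}{304} \approx 1.2037 \cdot 10^{9}$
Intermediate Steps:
$z = \frac{1}{152} \approx 0.0065789$
$M{\left(Y \right)} = 2 Y^{2}$ ($M{\left(Y \right)} = \left(Y^{2} + Y^{2}\right) + 0 = 2 Y^{2} + 0 = 2 Y^{2}$)
$T{\left(H \right)} = \frac{1}{152} + 64 H$ ($T{\left(H \right)} = 64 H + \frac{1}{152} = \frac{1}{152} + 64 H$)
$L{\left(A \right)} = - \frac{A}{4}$
$\left(23147 + L{\left(106 \right)}\right) \left(23264 + T{\left(M{\left(15 \right)} \right)}\right) = \left(23147 - \frac{53}{2}\right) \left(23264 + \left(\frac{1}{152} + 64 \cdot 2 \cdot 15^{2}\right)\right) = \left(23147 - \frac{53}{2}\right) \left(23264 + \left(\frac{1}{152} + 64 \cdot 2 \cdot 225\right)\right) = \frac{46241 \left(23264 + \left(\frac{1}{152} + 64 \cdot 450\right)\right)}{2} = \frac{46241 \left(23264 + \left(\frac{1}{152} + 28800\right)\right)}{2} = \frac{46241 \left(23264 + \frac{4377601}{152}\right)}{2} = \frac{46241}{2} \cdot \frac{7913729}{152} = \frac{365938742689}{304}$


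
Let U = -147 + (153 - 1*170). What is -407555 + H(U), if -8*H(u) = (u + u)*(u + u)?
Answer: -421003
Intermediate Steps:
U = -164 (U = -147 + (153 - 170) = -147 - 17 = -164)
H(u) = -u**2/2 (H(u) = -(u + u)*(u + u)/8 = -2*u*2*u/8 = -u**2/2)
-407555 + H(U) = -407555 - 1/2*(-164)**2 = -407555 - 1/2*26896 = -407555 - 13448 = -421003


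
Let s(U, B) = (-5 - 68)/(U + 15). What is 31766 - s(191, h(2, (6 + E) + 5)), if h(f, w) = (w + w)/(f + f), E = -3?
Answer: 6543869/206 ≈ 31766.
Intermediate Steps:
h(f, w) = w/f (h(f, w) = (2*w)/((2*f)) = (2*w)*(1/(2*f)) = w/f)
s(U, B) = -73/(15 + U)
31766 - s(191, h(2, (6 + E) + 5)) = 31766 - (-73)/(15 + 191) = 31766 - (-73)/206 = 31766 - 1*(-73/206) = 31766 + 73/206 = 6543869/206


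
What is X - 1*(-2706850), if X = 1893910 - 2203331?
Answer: 2397429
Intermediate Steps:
X = -309421
X - 1*(-2706850) = -309421 - 1*(-2706850) = -309421 + 2706850 = 2397429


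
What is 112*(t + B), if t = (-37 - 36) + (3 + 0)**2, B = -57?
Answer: -13552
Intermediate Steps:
t = -64 (t = -73 + 3**2 = -73 + 9 = -64)
112*(t + B) = 112*(-64 - 57) = 112*(-121) = -13552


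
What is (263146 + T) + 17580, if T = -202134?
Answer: 78592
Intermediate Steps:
(263146 + T) + 17580 = (263146 - 202134) + 17580 = 61012 + 17580 = 78592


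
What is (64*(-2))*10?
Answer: -1280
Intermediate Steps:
(64*(-2))*10 = -128*10 = -1280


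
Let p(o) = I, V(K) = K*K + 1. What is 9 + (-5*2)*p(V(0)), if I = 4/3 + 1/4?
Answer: -41/6 ≈ -6.8333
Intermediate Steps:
V(K) = 1 + K**2 (V(K) = K**2 + 1 = 1 + K**2)
I = 19/12 (I = 4*(1/3) + 1*(1/4) = 4/3 + 1/4 = 19/12 ≈ 1.5833)
p(o) = 19/12
9 + (-5*2)*p(V(0)) = 9 - 5*2*(19/12) = 9 - 10*19/12 = 9 - 95/6 = -41/6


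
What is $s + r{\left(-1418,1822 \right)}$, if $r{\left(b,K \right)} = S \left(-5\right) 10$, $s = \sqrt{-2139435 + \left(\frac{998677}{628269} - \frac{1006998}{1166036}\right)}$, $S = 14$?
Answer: $-700 + \frac{i \sqrt{287047744176631505077881340230}}{366292135842} \approx -700.0 + 1462.7 i$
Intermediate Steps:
$s = \frac{i \sqrt{287047744176631505077881340230}}{366292135842}$ ($s = \sqrt{-2139435 + \left(998677 \cdot \frac{1}{628269} - \frac{503499}{583018}\right)} = \sqrt{-2139435 + \left(\frac{998677}{628269} - \frac{503499}{583018}\right)} = \sqrt{-2139435 + \frac{265913853955}{366292135842}} = \sqrt{- \frac{783657949731275315}{366292135842}} = \frac{i \sqrt{287047744176631505077881340230}}{366292135842} \approx 1462.7 i$)
$r{\left(b,K \right)} = -700$ ($r{\left(b,K \right)} = 14 \left(-5\right) 10 = \left(-70\right) 10 = -700$)
$s + r{\left(-1418,1822 \right)} = \frac{i \sqrt{287047744176631505077881340230}}{366292135842} - 700 = -700 + \frac{i \sqrt{287047744176631505077881340230}}{366292135842}$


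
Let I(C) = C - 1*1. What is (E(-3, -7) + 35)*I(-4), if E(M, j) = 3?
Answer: -190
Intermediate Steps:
I(C) = -1 + C (I(C) = C - 1 = -1 + C)
(E(-3, -7) + 35)*I(-4) = (3 + 35)*(-1 - 4) = 38*(-5) = -190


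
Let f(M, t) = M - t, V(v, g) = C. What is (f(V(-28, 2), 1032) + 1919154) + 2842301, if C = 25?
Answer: 4760448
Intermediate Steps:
V(v, g) = 25
(f(V(-28, 2), 1032) + 1919154) + 2842301 = ((25 - 1*1032) + 1919154) + 2842301 = ((25 - 1032) + 1919154) + 2842301 = (-1007 + 1919154) + 2842301 = 1918147 + 2842301 = 4760448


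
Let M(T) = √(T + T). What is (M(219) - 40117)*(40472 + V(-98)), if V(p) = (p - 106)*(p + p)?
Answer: -3227653352 + 80456*√438 ≈ -3.2260e+9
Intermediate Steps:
V(p) = 2*p*(-106 + p) (V(p) = (-106 + p)*(2*p) = 2*p*(-106 + p))
M(T) = √2*√T (M(T) = √(2*T) = √2*√T)
(M(219) - 40117)*(40472 + V(-98)) = (√2*√219 - 40117)*(40472 + 2*(-98)*(-106 - 98)) = (√438 - 40117)*(40472 + 2*(-98)*(-204)) = (-40117 + √438)*(40472 + 39984) = (-40117 + √438)*80456 = -3227653352 + 80456*√438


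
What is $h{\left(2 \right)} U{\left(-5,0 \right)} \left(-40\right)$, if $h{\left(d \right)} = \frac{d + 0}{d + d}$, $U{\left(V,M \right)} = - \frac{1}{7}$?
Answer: $\frac{20}{7} \approx 2.8571$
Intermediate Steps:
$U{\left(V,M \right)} = - \frac{1}{7}$ ($U{\left(V,M \right)} = \left(-1\right) \frac{1}{7} = - \frac{1}{7}$)
$h{\left(d \right)} = \frac{1}{2}$ ($h{\left(d \right)} = \frac{d}{2 d} = d \frac{1}{2 d} = \frac{1}{2}$)
$h{\left(2 \right)} U{\left(-5,0 \right)} \left(-40\right) = \frac{1}{2} \left(- \frac{1}{7}\right) \left(-40\right) = \left(- \frac{1}{14}\right) \left(-40\right) = \frac{20}{7}$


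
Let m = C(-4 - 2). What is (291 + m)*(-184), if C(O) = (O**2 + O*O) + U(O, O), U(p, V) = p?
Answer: -65688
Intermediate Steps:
C(O) = O + 2*O**2 (C(O) = (O**2 + O*O) + O = (O**2 + O**2) + O = 2*O**2 + O = O + 2*O**2)
m = 66 (m = (-4 - 2)*(1 + 2*(-4 - 2)) = -6*(1 + 2*(-6)) = -6*(1 - 12) = -6*(-11) = 66)
(291 + m)*(-184) = (291 + 66)*(-184) = 357*(-184) = -65688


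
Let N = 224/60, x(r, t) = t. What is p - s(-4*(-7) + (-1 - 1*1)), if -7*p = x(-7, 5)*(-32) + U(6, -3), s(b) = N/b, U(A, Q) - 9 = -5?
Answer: 30224/1365 ≈ 22.142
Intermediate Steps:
U(A, Q) = 4 (U(A, Q) = 9 - 5 = 4)
N = 56/15 (N = 224*(1/60) = 56/15 ≈ 3.7333)
s(b) = 56/(15*b)
p = 156/7 (p = -(5*(-32) + 4)/7 = -(-160 + 4)/7 = -⅐*(-156) = 156/7 ≈ 22.286)
p - s(-4*(-7) + (-1 - 1*1)) = 156/7 - 56/(15*(-4*(-7) + (-1 - 1*1))) = 156/7 - 56/(15*(28 + (-1 - 1))) = 156/7 - 56/(15*(28 - 2)) = 156/7 - 56/(15*26) = 156/7 - 1*28/195 = 156/7 - 28/195 = 30224/1365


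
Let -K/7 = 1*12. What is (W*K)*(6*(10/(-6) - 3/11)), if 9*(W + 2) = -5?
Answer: -82432/33 ≈ -2497.9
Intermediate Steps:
W = -23/9 (W = -2 + (⅑)*(-5) = -2 - 5/9 = -23/9 ≈ -2.5556)
K = -84 (K = -7*12 = -84)
(W*K)*(6*(10/(-6) - 3/11)) = (-23/9*(-84))*(6*(10/(-6) - 3/11)) = 644*(6*(10*(-⅙) - 3*1/11))/3 = 644*(6*(-5/3 - 3/11))/3 = 644*(6*(-64/33))/3 = (644/3)*(-128/11) = -82432/33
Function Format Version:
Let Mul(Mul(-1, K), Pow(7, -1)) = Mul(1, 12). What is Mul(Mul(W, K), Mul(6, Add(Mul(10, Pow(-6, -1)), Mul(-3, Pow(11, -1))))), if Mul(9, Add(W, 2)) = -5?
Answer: Rational(-82432, 33) ≈ -2497.9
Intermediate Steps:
W = Rational(-23, 9) (W = Add(-2, Mul(Rational(1, 9), -5)) = Add(-2, Rational(-5, 9)) = Rational(-23, 9) ≈ -2.5556)
K = -84 (K = Mul(-7, Mul(1, 12)) = Mul(-7, 12) = -84)
Mul(Mul(W, K), Mul(6, Add(Mul(10, Pow(-6, -1)), Mul(-3, Pow(11, -1))))) = Mul(Mul(Rational(-23, 9), -84), Mul(6, Add(Mul(10, Pow(-6, -1)), Mul(-3, Pow(11, -1))))) = Mul(Rational(644, 3), Mul(6, Add(Mul(10, Rational(-1, 6)), Mul(-3, Rational(1, 11))))) = Mul(Rational(644, 3), Mul(6, Add(Rational(-5, 3), Rational(-3, 11)))) = Mul(Rational(644, 3), Mul(6, Rational(-64, 33))) = Mul(Rational(644, 3), Rational(-128, 11)) = Rational(-82432, 33)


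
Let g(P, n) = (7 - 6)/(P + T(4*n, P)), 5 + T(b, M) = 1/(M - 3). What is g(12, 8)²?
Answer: 81/4096 ≈ 0.019775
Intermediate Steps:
T(b, M) = -5 + 1/(-3 + M) (T(b, M) = -5 + 1/(M - 3) = -5 + 1/(-3 + M))
g(P, n) = 1/(P + (16 - 5*P)/(-3 + P)) (g(P, n) = (7 - 6)/(P + (16 - 5*P)/(-3 + P)) = 1/(P + (16 - 5*P)/(-3 + P)))
g(12, 8)² = ((-3 + 12)/(16 + 12² - 8*12))² = (9/(16 + 144 - 96))² = (9/64)² = 81/4096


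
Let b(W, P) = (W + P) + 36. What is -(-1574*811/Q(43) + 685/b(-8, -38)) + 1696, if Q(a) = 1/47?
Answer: 119995845/2 ≈ 5.9998e+7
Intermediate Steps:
Q(a) = 1/47
b(W, P) = 36 + P + W (b(W, P) = (P + W) + 36 = 36 + P + W)
-(-1574*811/Q(43) + 685/b(-8, -38)) + 1696 = -(-1574/((1/47)/811) + 685/(36 - 38 - 8)) + 1696 = -(-1574/((1/47)*(1/811)) + 685/(-10)) + 1696 = -(-1574/1/38117 + 685*(-⅒)) + 1696 = -(-1574*38117 - 137/2) + 1696 = -(-59996158 - 137/2) + 1696 = -1*(-119992453/2) + 1696 = 119992453/2 + 1696 = 119995845/2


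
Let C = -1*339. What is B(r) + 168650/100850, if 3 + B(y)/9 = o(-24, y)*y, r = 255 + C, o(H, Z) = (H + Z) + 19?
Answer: 135660742/2017 ≈ 67259.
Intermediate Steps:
C = -339
o(H, Z) = 19 + H + Z
r = -84 (r = 255 - 339 = -84)
B(y) = -27 + 9*y*(-5 + y) (B(y) = -27 + 9*((19 - 24 + y)*y) = -27 + 9*((-5 + y)*y) = -27 + 9*(y*(-5 + y)) = -27 + 9*y*(-5 + y))
B(r) + 168650/100850 = (-27 + 9*(-84)*(-5 - 84)) + 168650/100850 = (-27 + 9*(-84)*(-89)) + 168650*(1/100850) = (-27 + 67284) + 3373/2017 = 67257 + 3373/2017 = 135660742/2017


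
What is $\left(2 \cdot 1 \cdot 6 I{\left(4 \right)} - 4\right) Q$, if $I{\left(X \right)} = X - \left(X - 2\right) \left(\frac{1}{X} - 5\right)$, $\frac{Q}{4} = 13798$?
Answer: $8720336$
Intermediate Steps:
$Q = 55192$ ($Q = 4 \cdot 13798 = 55192$)
$I{\left(X \right)} = X - \left(-5 + \frac{1}{X}\right) \left(-2 + X\right)$ ($I{\left(X \right)} = X - \left(-2 + X\right) \left(-5 + \frac{1}{X}\right) = X - \left(-5 + \frac{1}{X}\right) \left(-2 + X\right)$)
$\left(2 \cdot 1 \cdot 6 I{\left(4 \right)} - 4\right) Q = \left(2 \cdot 1 \cdot 6 \left(-11 + \frac{2}{4} + 6 \cdot 4\right) - 4\right) 55192 = \left(2 \cdot 6 \left(-11 + 2 \cdot \frac{1}{4} + 24\right) - 4\right) 55192 = \left(2 \cdot 6 \left(-11 + \frac{1}{2} + 24\right) - 4\right) 55192 = \left(2 \cdot 6 \cdot \frac{27}{2} - 4\right) 55192 = \left(2 \cdot 81 - 4\right) 55192 = \left(162 - 4\right) 55192 = 158 \cdot 55192 = 8720336$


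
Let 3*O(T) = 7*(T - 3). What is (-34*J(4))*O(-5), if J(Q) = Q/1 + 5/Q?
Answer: 3332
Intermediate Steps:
O(T) = -7 + 7*T/3 (O(T) = (7*(T - 3))/3 = (7*(-3 + T))/3 = (-21 + 7*T)/3 = -7 + 7*T/3)
J(Q) = Q + 5/Q (J(Q) = Q*1 + 5/Q = Q + 5/Q)
(-34*J(4))*O(-5) = (-34*(4 + 5/4))*(-7 + (7/3)*(-5)) = (-34*(4 + 5*(1/4)))*(-7 - 35/3) = -34*(4 + 5/4)*(-56/3) = -34*21/4*(-56/3) = -357/2*(-56/3) = 3332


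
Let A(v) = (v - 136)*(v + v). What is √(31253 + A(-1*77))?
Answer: √64055 ≈ 253.09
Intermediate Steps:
A(v) = 2*v*(-136 + v) (A(v) = (-136 + v)*(2*v) = 2*v*(-136 + v))
√(31253 + A(-1*77)) = √(31253 + 2*(-1*77)*(-136 - 1*77)) = √(31253 + 2*(-77)*(-136 - 77)) = √(31253 + 2*(-77)*(-213)) = √(31253 + 32802) = √64055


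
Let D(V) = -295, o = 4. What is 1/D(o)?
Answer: -1/295 ≈ -0.0033898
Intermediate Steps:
1/D(o) = 1/(-295) = -1/295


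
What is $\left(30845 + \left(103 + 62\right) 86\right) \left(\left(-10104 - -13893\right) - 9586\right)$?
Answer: $-261067895$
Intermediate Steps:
$\left(30845 + \left(103 + 62\right) 86\right) \left(\left(-10104 - -13893\right) - 9586\right) = \left(30845 + 165 \cdot 86\right) \left(\left(-10104 + 13893\right) - 9586\right) = \left(30845 + 14190\right) \left(3789 - 9586\right) = 45035 \left(-5797\right) = -261067895$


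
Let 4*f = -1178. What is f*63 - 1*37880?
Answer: -112867/2 ≈ -56434.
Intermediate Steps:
f = -589/2 (f = (¼)*(-1178) = -589/2 ≈ -294.50)
f*63 - 1*37880 = -589/2*63 - 1*37880 = -37107/2 - 37880 = -112867/2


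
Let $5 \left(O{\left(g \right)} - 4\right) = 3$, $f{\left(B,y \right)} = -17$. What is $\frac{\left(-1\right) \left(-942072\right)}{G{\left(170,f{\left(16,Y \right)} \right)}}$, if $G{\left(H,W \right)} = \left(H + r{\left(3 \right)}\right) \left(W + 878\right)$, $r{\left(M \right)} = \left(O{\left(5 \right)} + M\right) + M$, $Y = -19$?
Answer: $\frac{1570120}{259161} \approx 6.0585$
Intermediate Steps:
$O{\left(g \right)} = \frac{23}{5}$ ($O{\left(g \right)} = 4 + \frac{1}{5} \cdot 3 = 4 + \frac{3}{5} = \frac{23}{5}$)
$r{\left(M \right)} = \frac{23}{5} + 2 M$ ($r{\left(M \right)} = \left(\frac{23}{5} + M\right) + M = \frac{23}{5} + 2 M$)
$G{\left(H,W \right)} = \left(878 + W\right) \left(\frac{53}{5} + H\right)$ ($G{\left(H,W \right)} = \left(H + \left(\frac{23}{5} + 2 \cdot 3\right)\right) \left(W + 878\right) = \left(H + \left(\frac{23}{5} + 6\right)\right) \left(878 + W\right) = \left(H + \frac{53}{5}\right) \left(878 + W\right) = \left(\frac{53}{5} + H\right) \left(878 + W\right) = \left(878 + W\right) \left(\frac{53}{5} + H\right)$)
$\frac{\left(-1\right) \left(-942072\right)}{G{\left(170,f{\left(16,Y \right)} \right)}} = \frac{\left(-1\right) \left(-942072\right)}{\frac{46534}{5} + 878 \cdot 170 + \frac{53}{5} \left(-17\right) + 170 \left(-17\right)} = \frac{942072}{\frac{46534}{5} + 149260 - \frac{901}{5} - 2890} = \frac{942072}{\frac{777483}{5}} = 942072 \cdot \frac{5}{777483} = \frac{1570120}{259161}$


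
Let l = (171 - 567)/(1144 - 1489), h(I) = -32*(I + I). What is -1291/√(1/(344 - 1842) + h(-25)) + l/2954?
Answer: 66/169855 - 1291*√398933878/798933 ≈ -32.275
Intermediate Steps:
h(I) = -64*I
l = 132/115 (l = -396/(-345) = -396*(-1/345) = 132/115 ≈ 1.1478)
-1291/√(1/(344 - 1842) + h(-25)) + l/2954 = -1291/√(1/(344 - 1842) - 64*(-25)) + (132/115)/2954 = -1291/√(1/(-1498) + 1600) + (132/115)*(1/2954) = -1291/√(-1/1498 + 1600) + 66/169855 = -1291*√398933878/798933 + 66/169855 = 66/169855 - 1291*√398933878/798933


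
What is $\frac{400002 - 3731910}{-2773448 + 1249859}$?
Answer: $\frac{1110636}{507863} \approx 2.1869$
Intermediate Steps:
$\frac{400002 - 3731910}{-2773448 + 1249859} = - \frac{3331908}{-1523589} = \left(-3331908\right) \left(- \frac{1}{1523589}\right) = \frac{1110636}{507863}$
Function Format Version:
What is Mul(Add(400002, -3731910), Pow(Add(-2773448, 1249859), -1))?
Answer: Rational(1110636, 507863) ≈ 2.1869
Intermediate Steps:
Mul(Add(400002, -3731910), Pow(Add(-2773448, 1249859), -1)) = Mul(-3331908, Pow(-1523589, -1)) = Mul(-3331908, Rational(-1, 1523589)) = Rational(1110636, 507863)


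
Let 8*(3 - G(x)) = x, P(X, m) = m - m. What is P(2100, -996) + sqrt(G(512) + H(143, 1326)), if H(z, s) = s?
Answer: sqrt(1265) ≈ 35.567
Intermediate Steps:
P(X, m) = 0
G(x) = 3 - x/8
P(2100, -996) + sqrt(G(512) + H(143, 1326)) = 0 + sqrt((3 - 1/8*512) + 1326) = 0 + sqrt((3 - 64) + 1326) = 0 + sqrt(-61 + 1326) = 0 + sqrt(1265) = sqrt(1265)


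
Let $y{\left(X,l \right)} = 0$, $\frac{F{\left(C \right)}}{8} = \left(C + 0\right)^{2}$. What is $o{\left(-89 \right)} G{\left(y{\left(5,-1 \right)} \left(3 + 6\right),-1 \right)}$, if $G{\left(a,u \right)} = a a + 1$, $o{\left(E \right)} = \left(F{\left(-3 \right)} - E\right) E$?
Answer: $-14329$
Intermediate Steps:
$F{\left(C \right)} = 8 C^{2}$ ($F{\left(C \right)} = 8 \left(C + 0\right)^{2} = 8 C^{2}$)
$o{\left(E \right)} = E \left(72 - E\right)$ ($o{\left(E \right)} = \left(8 \left(-3\right)^{2} - E\right) E = \left(8 \cdot 9 - E\right) E = \left(72 - E\right) E = E \left(72 - E\right)$)
$G{\left(a,u \right)} = 1 + a^{2}$ ($G{\left(a,u \right)} = a^{2} + 1 = 1 + a^{2}$)
$o{\left(-89 \right)} G{\left(y{\left(5,-1 \right)} \left(3 + 6\right),-1 \right)} = - 89 \left(72 - -89\right) \left(1 + \left(0 \left(3 + 6\right)\right)^{2}\right) = - 89 \left(72 + 89\right) \left(1 + \left(0 \cdot 9\right)^{2}\right) = \left(-89\right) 161 \left(1 + 0^{2}\right) = - 14329 \left(1 + 0\right) = \left(-14329\right) 1 = -14329$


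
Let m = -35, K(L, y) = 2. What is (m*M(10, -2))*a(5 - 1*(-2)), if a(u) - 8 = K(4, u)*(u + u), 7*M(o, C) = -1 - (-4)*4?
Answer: -2700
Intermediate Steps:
M(o, C) = 15/7 (M(o, C) = (-1 - (-4)*4)/7 = (-1 - 1*(-16))/7 = (-1 + 16)/7 = (⅐)*15 = 15/7)
a(u) = 8 + 4*u (a(u) = 8 + 2*(u + u) = 8 + 2*(2*u) = 8 + 4*u)
(m*M(10, -2))*a(5 - 1*(-2)) = (-35*15/7)*(8 + 4*(5 - 1*(-2))) = -75*(8 + 4*(5 + 2)) = -75*(8 + 4*7) = -75*(8 + 28) = -75*36 = -2700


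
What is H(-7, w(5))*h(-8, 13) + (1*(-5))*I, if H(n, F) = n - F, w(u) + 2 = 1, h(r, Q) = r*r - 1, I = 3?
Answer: -393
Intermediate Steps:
h(r, Q) = -1 + r² (h(r, Q) = r² - 1 = -1 + r²)
w(u) = -1 (w(u) = -2 + 1 = -1)
H(-7, w(5))*h(-8, 13) + (1*(-5))*I = (-7 - 1*(-1))*(-1 + (-8)²) + (1*(-5))*3 = (-7 + 1)*(-1 + 64) - 5*3 = -6*63 - 15 = -378 - 15 = -393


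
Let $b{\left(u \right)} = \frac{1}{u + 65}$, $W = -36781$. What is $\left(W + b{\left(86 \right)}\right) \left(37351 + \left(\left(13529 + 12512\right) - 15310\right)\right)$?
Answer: $- \frac{267044062260}{151} \approx -1.7685 \cdot 10^{9}$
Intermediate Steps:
$b{\left(u \right)} = \frac{1}{65 + u}$
$\left(W + b{\left(86 \right)}\right) \left(37351 + \left(\left(13529 + 12512\right) - 15310\right)\right) = \left(-36781 + \frac{1}{65 + 86}\right) \left(37351 + \left(\left(13529 + 12512\right) - 15310\right)\right) = \left(-36781 + \frac{1}{151}\right) \left(37351 + \left(26041 - 15310\right)\right) = \left(-36781 + \frac{1}{151}\right) \left(37351 + 10731\right) = \left(- \frac{5553930}{151}\right) 48082 = - \frac{267044062260}{151}$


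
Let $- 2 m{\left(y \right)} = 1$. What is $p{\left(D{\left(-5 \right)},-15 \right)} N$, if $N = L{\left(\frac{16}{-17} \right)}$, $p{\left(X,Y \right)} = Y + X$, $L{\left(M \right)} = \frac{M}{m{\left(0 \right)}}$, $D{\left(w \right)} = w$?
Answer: $- \frac{640}{17} \approx -37.647$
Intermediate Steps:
$m{\left(y \right)} = - \frac{1}{2}$ ($m{\left(y \right)} = \left(- \frac{1}{2}\right) 1 = - \frac{1}{2}$)
$L{\left(M \right)} = - 2 M$ ($L{\left(M \right)} = \frac{M}{- \frac{1}{2}} = M \left(-2\right) = - 2 M$)
$p{\left(X,Y \right)} = X + Y$
$N = \frac{32}{17}$ ($N = - 2 \frac{16}{-17} = - 2 \cdot 16 \left(- \frac{1}{17}\right) = \left(-2\right) \left(- \frac{16}{17}\right) = \frac{32}{17} \approx 1.8824$)
$p{\left(D{\left(-5 \right)},-15 \right)} N = \left(-5 - 15\right) \frac{32}{17} = \left(-20\right) \frac{32}{17} = - \frac{640}{17}$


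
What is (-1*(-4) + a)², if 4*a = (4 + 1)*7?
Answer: 2601/16 ≈ 162.56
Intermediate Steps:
a = 35/4 (a = ((4 + 1)*7)/4 = (5*7)/4 = (¼)*35 = 35/4 ≈ 8.7500)
(-1*(-4) + a)² = (-1*(-4) + 35/4)² = (4 + 35/4)² = (51/4)² = 2601/16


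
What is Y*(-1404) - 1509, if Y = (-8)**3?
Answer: 717339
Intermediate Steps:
Y = -512
Y*(-1404) - 1509 = -512*(-1404) - 1509 = 718848 - 1509 = 717339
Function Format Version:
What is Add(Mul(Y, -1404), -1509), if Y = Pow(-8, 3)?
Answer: 717339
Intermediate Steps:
Y = -512
Add(Mul(Y, -1404), -1509) = Add(Mul(-512, -1404), -1509) = Add(718848, -1509) = 717339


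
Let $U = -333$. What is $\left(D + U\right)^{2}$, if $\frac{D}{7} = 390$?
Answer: $5745609$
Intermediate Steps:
$D = 2730$ ($D = 7 \cdot 390 = 2730$)
$\left(D + U\right)^{2} = \left(2730 - 333\right)^{2} = 2397^{2} = 5745609$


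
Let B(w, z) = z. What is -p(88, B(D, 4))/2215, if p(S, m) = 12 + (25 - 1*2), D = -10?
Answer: -7/443 ≈ -0.015801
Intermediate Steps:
p(S, m) = 35 (p(S, m) = 12 + (25 - 2) = 12 + 23 = 35)
-p(88, B(D, 4))/2215 = -1*35/2215 = -35*1/2215 = -7/443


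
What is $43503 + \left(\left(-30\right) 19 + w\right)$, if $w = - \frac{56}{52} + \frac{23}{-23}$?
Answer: $\frac{558102}{13} \approx 42931.0$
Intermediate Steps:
$w = - \frac{27}{13}$ ($w = \left(-56\right) \frac{1}{52} + 23 \left(- \frac{1}{23}\right) = - \frac{14}{13} - 1 = - \frac{27}{13} \approx -2.0769$)
$43503 + \left(\left(-30\right) 19 + w\right) = 43503 - \frac{7437}{13} = \frac{558102}{13}$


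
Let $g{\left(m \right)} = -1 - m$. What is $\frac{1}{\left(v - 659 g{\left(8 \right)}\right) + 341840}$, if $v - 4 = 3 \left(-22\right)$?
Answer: $\frac{1}{347709} \approx 2.876 \cdot 10^{-6}$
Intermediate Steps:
$v = -62$ ($v = 4 + 3 \left(-22\right) = 4 - 66 = -62$)
$\frac{1}{\left(v - 659 g{\left(8 \right)}\right) + 341840} = \frac{1}{\left(-62 - 659 \left(-1 - 8\right)\right) + 341840} = \frac{1}{\left(-62 - -5931\right) + 341840} = \frac{1}{\left(-62 + 5931\right) + 341840} = \frac{1}{5869 + 341840} = \frac{1}{347709}$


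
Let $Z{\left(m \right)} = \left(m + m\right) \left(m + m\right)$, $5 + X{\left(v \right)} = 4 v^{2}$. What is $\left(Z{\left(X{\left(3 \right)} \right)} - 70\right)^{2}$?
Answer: $14243076$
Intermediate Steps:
$X{\left(v \right)} = -5 + 4 v^{2}$
$Z{\left(m \right)} = 4 m^{2}$ ($Z{\left(m \right)} = 2 m 2 m = 4 m^{2}$)
$\left(Z{\left(X{\left(3 \right)} \right)} - 70\right)^{2} = \left(4 \left(-5 + 4 \cdot 3^{2}\right)^{2} - 70\right)^{2} = \left(4 \left(-5 + 4 \cdot 9\right)^{2} - 70\right)^{2} = \left(4 \left(-5 + 36\right)^{2} - 70\right)^{2} = \left(4 \cdot 31^{2} - 70\right)^{2} = \left(4 \cdot 961 - 70\right)^{2} = \left(3844 - 70\right)^{2} = 3774^{2} = 14243076$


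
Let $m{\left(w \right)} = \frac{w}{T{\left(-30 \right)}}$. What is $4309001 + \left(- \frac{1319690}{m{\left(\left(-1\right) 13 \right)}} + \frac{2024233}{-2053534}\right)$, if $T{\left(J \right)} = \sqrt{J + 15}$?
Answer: $\frac{8848678035301}{2053534} + \frac{1319690 i \sqrt{15}}{13} \approx 4.309 \cdot 10^{6} + 3.9316 \cdot 10^{5} i$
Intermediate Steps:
$T{\left(J \right)} = \sqrt{15 + J}$
$m{\left(w \right)} = - \frac{i w \sqrt{15}}{15}$ ($m{\left(w \right)} = \frac{w}{\sqrt{15 - 30}} = \frac{w}{\sqrt{-15}} = \frac{w}{i \sqrt{15}} = w \left(- \frac{i \sqrt{15}}{15}\right) = - \frac{i w \sqrt{15}}{15}$)
$4309001 + \left(- \frac{1319690}{m{\left(\left(-1\right) 13 \right)}} + \frac{2024233}{-2053534}\right) = 4309001 + \left(- \frac{1319690}{\left(- \frac{1}{15}\right) i \left(\left(-1\right) 13\right) \sqrt{15}} + \frac{2024233}{-2053534}\right) = 4309001 + \left(- \frac{1319690}{\left(- \frac{1}{15}\right) i \left(-13\right) \sqrt{15}} + 2024233 \left(- \frac{1}{2053534}\right)\right) = 4309001 - \left(\frac{2024233}{2053534} + \frac{1319690}{\frac{13}{15} i \sqrt{15}}\right) = 4309001 - \left(\frac{2024233}{2053534} + 1319690 \left(- \frac{i \sqrt{15}}{13}\right)\right) = 4309001 - \left(\frac{2024233}{2053534} - \frac{1319690 i \sqrt{15}}{13}\right) = \frac{8848678035301}{2053534} + \frac{1319690 i \sqrt{15}}{13}$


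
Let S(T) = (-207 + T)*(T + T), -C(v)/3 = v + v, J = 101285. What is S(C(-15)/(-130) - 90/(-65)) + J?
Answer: 17068889/169 ≈ 1.0100e+5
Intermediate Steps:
C(v) = -6*v (C(v) = -3*(v + v) = -6*v)
S(T) = 2*T*(-207 + T) (S(T) = (-207 + T)*(2*T) = 2*T*(-207 + T))
S(C(-15)/(-130) - 90/(-65)) + J = 2*(-6*(-15)/(-130) - 90/(-65))*(-207 + (-6*(-15)/(-130) - 90/(-65))) + 101285 = 2*(90*(-1/130) - 90*(-1/65))*(-207 + (90*(-1/130) - 90*(-1/65))) + 101285 = 2*(-9/13 + 18/13)*(-207 + (-9/13 + 18/13)) + 101285 = 2*(9/13)*(-207 + 9/13) + 101285 = 2*(9/13)*(-2682/13) + 101285 = -48276/169 + 101285 = 17068889/169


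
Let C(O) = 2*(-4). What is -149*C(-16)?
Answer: 1192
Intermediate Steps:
C(O) = -8
-149*C(-16) = -149*(-8) = 1192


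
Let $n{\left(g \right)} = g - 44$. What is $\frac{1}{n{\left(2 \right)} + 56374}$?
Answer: $\frac{1}{56332} \approx 1.7752 \cdot 10^{-5}$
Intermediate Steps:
$n{\left(g \right)} = -44 + g$
$\frac{1}{n{\left(2 \right)} + 56374} = \frac{1}{\left(-44 + 2\right) + 56374} = \frac{1}{-42 + 56374} = \frac{1}{56332}$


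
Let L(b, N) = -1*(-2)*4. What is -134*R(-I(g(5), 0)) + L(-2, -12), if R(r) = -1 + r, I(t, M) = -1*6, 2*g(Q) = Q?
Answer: -662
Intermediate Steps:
g(Q) = Q/2
I(t, M) = -6
L(b, N) = 8 (L(b, N) = 2*4 = 8)
-134*R(-I(g(5), 0)) + L(-2, -12) = -134*(-1 - 1*(-6)) + 8 = -134*(-1 + 6) + 8 = -134*5 + 8 = -670 + 8 = -662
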